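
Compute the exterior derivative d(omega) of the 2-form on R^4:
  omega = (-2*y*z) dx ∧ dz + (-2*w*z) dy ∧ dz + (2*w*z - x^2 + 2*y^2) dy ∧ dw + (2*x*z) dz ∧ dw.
d(omega) = (2*z) dx ∧ dy ∧ dz + (-2*w - 2*z) dy ∧ dz ∧ dw + (-2*x) dx ∧ dy ∧ dw + (2*z) dx ∧ dz ∧ dw

For a 2-form omega = sum_{i<j} g_{ij} dx_i ∧ dx_j, the exterior derivative is
  d(omega) = sum_{i<j} d(g_{ij}) ∧ dx_i ∧ dx_j = sum_{i<j, k} (∂g_{ij}/∂x_k) dx_k ∧ dx_i ∧ dx_j.
Expand each term, using dx_k ∧ dx_i ∧ dx_j = sgn(permutation) dx_{(a)} ∧ dx_{(b)} ∧ dx_{(c)} with (a < b < c) sorted:
  d(-2*y*z) includes (∂/∂y)(-2*y*z) dy = (-2*z) dy, which multiplied by dx ∧ dz gives (2*z) dx ∧ dy ∧ dz
  d(-2*w*z) includes (∂/∂w)(-2*w*z) dw = (-2*z) dw, which multiplied by dy ∧ dz gives (-2*z) dy ∧ dz ∧ dw
  d(2*w*z - x^2 + 2*y^2) includes (∂/∂x)(2*w*z - x^2 + 2*y^2) dx = (-2*x) dx, which multiplied by dy ∧ dw gives (-2*x) dx ∧ dy ∧ dw
  d(2*w*z - x^2 + 2*y^2) includes (∂/∂z)(2*w*z - x^2 + 2*y^2) dz = (2*w) dz, which multiplied by dy ∧ dw gives (-2*w) dy ∧ dz ∧ dw
  d(2*x*z) includes (∂/∂x)(2*x*z) dx = (2*z) dx, which multiplied by dz ∧ dw gives (2*z) dx ∧ dz ∧ dw
Collecting like 3-forms: d(omega) = (2*z) dx ∧ dy ∧ dz + (-2*w - 2*z) dy ∧ dz ∧ dw + (-2*x) dx ∧ dy ∧ dw + (2*z) dx ∧ dz ∧ dw.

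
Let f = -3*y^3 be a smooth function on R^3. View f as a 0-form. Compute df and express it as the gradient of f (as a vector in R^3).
df = (0) dx + (-9*y^2) dy + (0) dz; grad f = (0, -9*y^2, 0)

For a 0-form f, d f = (∂f/∂x) dx + (∂f/∂y) dy + (∂f/∂z) dz. The components of the vector representation are exactly the entries of grad f in Cartesian coordinates:
  ∂f/∂x = 0
  ∂f/∂y = -9*y^2
  ∂f/∂z = 0.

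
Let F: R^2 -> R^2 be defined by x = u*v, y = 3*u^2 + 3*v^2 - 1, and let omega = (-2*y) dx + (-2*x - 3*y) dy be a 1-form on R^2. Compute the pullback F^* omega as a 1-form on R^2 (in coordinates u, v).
F^* omega = (-54*u^3 - 18*u^2*v - 54*u*v^2 + 18*u - 6*v^3 + 2*v) du + (-6*u^3 - 54*u^2*v - 18*u*v^2 + 2*u - 54*v^3 + 18*v) dv

Using F^*(f dg) = (f ∘ F) d(g ∘ F), substitute each coordinate x_i by F_i(u, v) in f_i, and replace dx_i by d F_i = (∂F_i/∂u) du + (∂F_i/∂v) dv.
  For the x component: f_1(F) = -6*u^2 - 6*v^2 + 2; d F_1 = (v) du + (u) dv
  For the y component: f_2(F) = -9*u^2 - 2*u*v - 9*v^2 + 3; d F_2 = (6*u) du + (6*v) dv
Combining and collecting du, dv coefficients:
  coeff of du: -54*u^3 - 18*u^2*v - 54*u*v^2 + 18*u - 6*v^3 + 2*v
  coeff of dv: -6*u^3 - 54*u^2*v - 18*u*v^2 + 2*u - 54*v^3 + 18*v
F^* omega = (-54*u^3 - 18*u^2*v - 54*u*v^2 + 18*u - 6*v^3 + 2*v) du + (-6*u^3 - 54*u^2*v - 18*u*v^2 + 2*u - 54*v^3 + 18*v) dv.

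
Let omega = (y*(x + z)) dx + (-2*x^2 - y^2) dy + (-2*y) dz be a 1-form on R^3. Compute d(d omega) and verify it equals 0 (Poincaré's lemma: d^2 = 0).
d(d omega) = 0

Step 1: d omega = sum_{i<j} (∂f_j/∂x_i - ∂f_i/∂x_j) dx_i ∧ dx_j:
  coeff of dx ∧ dy: -5*x - z
  coeff of dx ∧ dz: -y
  coeff of dy ∧ dz: -2
Step 2: Apply d again to each 2-form coefficient. The only possible 3-form in R^3 is dx ∧ dy ∧ dz, with coefficient
  ∂(coeff of dy∧dz)/∂x - ∂(coeff of dx∧dz)/∂y + ∂(coeff of dx∧dy)/∂z
  = ∂/∂x (-2) - ∂/∂y (-y) + ∂/∂z (-5*x - z).
Each of these terms simplifies to sums of mixed partials that cancel in pairs. The result is 0 (by equality of mixed partials for smooth functions — Schwarz / Clairaut).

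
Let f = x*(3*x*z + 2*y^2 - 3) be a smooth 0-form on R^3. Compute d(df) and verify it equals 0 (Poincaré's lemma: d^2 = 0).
d(df) = 0

Step 1: df = sum_i (∂f/∂x_i) dx_i = (6*x*z + 2*y^2 - 3) dx + (4*x*y) dy + (3*x^2) dz.
Step 2: Apply d again. Using the 1-form formula, the coefficient of dx ∧ dy in d(df) is ∂^2 f/∂x ∂y - ∂^2 f/∂y ∂x = (4*y) - (4*y) = 0 (equality of mixed partials for smooth f).
Similarly for dx ∧ dz and dy ∧ dz — all coefficients vanish. So d(df) = 0.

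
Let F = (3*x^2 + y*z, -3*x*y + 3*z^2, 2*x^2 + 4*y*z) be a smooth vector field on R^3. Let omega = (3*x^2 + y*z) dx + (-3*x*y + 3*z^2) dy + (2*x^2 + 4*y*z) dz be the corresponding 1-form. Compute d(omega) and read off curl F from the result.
d(omega) = (-2*z) dy ∧ dz + (-4*x + y) dz ∧ dx + (-3*y - z) dx ∧ dy; curl F = (-2*z, -4*x + y, -3*y - z)

d omega = sum_{i<j} (∂f_j/∂x_i - ∂f_i/∂x_j) dx_i ∧ dx_j. Under the identification (dy ∧ dz, dz ∧ dx, dx ∧ dy) ↔ (e_x, e_y, e_z), the coefficients are exactly the components of curl F. Compute:
  ∂R/∂y - ∂Q/∂z = (4*z) - (6*z) = -2*z
  ∂P/∂z - ∂R/∂x = (y) - (4*x) = -4*x + y
  ∂Q/∂x - ∂P/∂y = (-3*y) - (z) = -3*y - z.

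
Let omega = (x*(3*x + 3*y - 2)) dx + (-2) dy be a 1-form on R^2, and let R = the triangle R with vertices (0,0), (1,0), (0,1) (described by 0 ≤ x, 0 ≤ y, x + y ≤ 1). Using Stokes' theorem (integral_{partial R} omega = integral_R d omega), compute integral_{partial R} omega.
integral_(partial R) omega = -1/2

Stokes: integral_partial_R omega = integral_R d omega with d omega = (∂Q/∂x - ∂P/∂y) dx ∧ dy.
  ∂Q/∂x = 0
  ∂P/∂y = 3*x
  integrand = ∂Q/∂x - ∂P/∂y = -3*x.
Integrating over R: integral_0^1 integral_0^{1-x} (-3*x) dy dx = -1/2.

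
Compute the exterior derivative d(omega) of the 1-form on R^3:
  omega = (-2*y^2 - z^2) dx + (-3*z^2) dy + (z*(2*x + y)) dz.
d(omega) = (4*y) dx ∧ dy + (4*z) dx ∧ dz + (7*z) dy ∧ dz

For a 1-form omega = sum_i f_i dx_i, the exterior derivative is
  d(omega) = sum_{i < j} (∂f_j/∂x_i - ∂f_i/∂x_j) dx_i ∧ dx_j.
  coefficient of dx ∧ dy: ∂f_2/∂x - ∂f_1/∂y = ∂(-3*z^2)/∂x - ∂(-2*y^2 - z^2)/∂y = 4*y
  coefficient of dx ∧ dz: ∂f_3/∂x - ∂f_1/∂z = ∂(z*(2*x + y))/∂x - ∂(-2*y^2 - z^2)/∂z = 4*z
  coefficient of dy ∧ dz: ∂f_3/∂y - ∂f_2/∂z = ∂(z*(2*x + y))/∂y - ∂(-3*z^2)/∂z = 7*z
Assembling: d(omega) = (4*y) dx ∧ dy + (4*z) dx ∧ dz + (7*z) dy ∧ dz.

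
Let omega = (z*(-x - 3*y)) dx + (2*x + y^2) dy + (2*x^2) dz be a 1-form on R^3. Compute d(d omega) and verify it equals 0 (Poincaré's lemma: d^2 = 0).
d(d omega) = 0

Step 1: d omega = sum_{i<j} (∂f_j/∂x_i - ∂f_i/∂x_j) dx_i ∧ dx_j:
  coeff of dx ∧ dy: 3*z + 2
  coeff of dx ∧ dz: 5*x + 3*y
  coeff of dy ∧ dz: 0
Step 2: Apply d again to each 2-form coefficient. The only possible 3-form in R^3 is dx ∧ dy ∧ dz, with coefficient
  ∂(coeff of dy∧dz)/∂x - ∂(coeff of dx∧dz)/∂y + ∂(coeff of dx∧dy)/∂z
  = ∂/∂x (0) - ∂/∂y (5*x + 3*y) + ∂/∂z (3*z + 2).
Each of these terms simplifies to sums of mixed partials that cancel in pairs. The result is 0 (by equality of mixed partials for smooth functions — Schwarz / Clairaut).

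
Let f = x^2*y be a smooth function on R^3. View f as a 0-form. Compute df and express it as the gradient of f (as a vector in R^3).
df = (2*x*y) dx + (x^2) dy + (0) dz; grad f = (2*x*y, x^2, 0)

For a 0-form f, d f = (∂f/∂x) dx + (∂f/∂y) dy + (∂f/∂z) dz. The components of the vector representation are exactly the entries of grad f in Cartesian coordinates:
  ∂f/∂x = 2*x*y
  ∂f/∂y = x^2
  ∂f/∂z = 0.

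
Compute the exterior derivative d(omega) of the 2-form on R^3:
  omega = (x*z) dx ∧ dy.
d(omega) = (x) dx ∧ dy ∧ dz

For a 2-form omega = sum_{i<j} g_{ij} dx_i ∧ dx_j, the exterior derivative is
  d(omega) = sum_{i<j} d(g_{ij}) ∧ dx_i ∧ dx_j = sum_{i<j, k} (∂g_{ij}/∂x_k) dx_k ∧ dx_i ∧ dx_j.
Expand each term, using dx_k ∧ dx_i ∧ dx_j = sgn(permutation) dx_{(a)} ∧ dx_{(b)} ∧ dx_{(c)} with (a < b < c) sorted:
  d(x*z) includes (∂/∂z)(x*z) dz = (x) dz, which multiplied by dx ∧ dy gives (x) dx ∧ dy ∧ dz
Collecting like 3-forms: d(omega) = (x) dx ∧ dy ∧ dz.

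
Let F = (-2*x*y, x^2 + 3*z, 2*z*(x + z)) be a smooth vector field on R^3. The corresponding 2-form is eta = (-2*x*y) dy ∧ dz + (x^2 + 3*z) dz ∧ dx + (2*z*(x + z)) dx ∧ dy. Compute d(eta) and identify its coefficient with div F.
d(eta) = (2*x - 2*y + 4*z) dx ∧ dy ∧ dz; div F = 2*x - 2*y + 4*z

For a 2-form in R^3 of the form above, applying d gives a 3-form with coefficient ∂P/∂x + ∂Q/∂y + ∂R/∂z:
  ∂P/∂x = -2*y
  ∂Q/∂y = 0
  ∂R/∂z = 2*x + 4*z
Sum = 2*x - 2*y + 4*z, which is exactly div F.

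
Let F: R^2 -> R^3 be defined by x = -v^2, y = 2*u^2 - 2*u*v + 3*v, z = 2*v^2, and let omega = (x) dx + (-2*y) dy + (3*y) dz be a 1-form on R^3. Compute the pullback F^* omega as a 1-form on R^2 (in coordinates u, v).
F^* omega = (-16*u^3 + 24*u^2*v - 8*u*v^2 - 24*u*v + 12*v^2) du + (8*u^3 + 16*u^2*v - 12*u^2 - 24*u*v^2 + 24*u*v + 2*v^3 + 36*v^2 - 18*v) dv

Using F^*(f dg) = (f ∘ F) d(g ∘ F), substitute each coordinate x_i by F_i(u, v) in f_i, and replace dx_i by d F_i = (∂F_i/∂u) du + (∂F_i/∂v) dv.
  For the x component: f_1(F) = -v^2; d F_1 = (0) du + (-2*v) dv
  For the y component: f_2(F) = -4*u^2 + 4*u*v - 6*v; d F_2 = (4*u - 2*v) du + (3 - 2*u) dv
  For the z component: f_3(F) = 6*u^2 - 6*u*v + 9*v; d F_3 = (0) du + (4*v) dv
Combining and collecting du, dv coefficients:
  coeff of du: -16*u^3 + 24*u^2*v - 8*u*v^2 - 24*u*v + 12*v^2
  coeff of dv: 8*u^3 + 16*u^2*v - 12*u^2 - 24*u*v^2 + 24*u*v + 2*v^3 + 36*v^2 - 18*v
F^* omega = (-16*u^3 + 24*u^2*v - 8*u*v^2 - 24*u*v + 12*v^2) du + (8*u^3 + 16*u^2*v - 12*u^2 - 24*u*v^2 + 24*u*v + 2*v^3 + 36*v^2 - 18*v) dv.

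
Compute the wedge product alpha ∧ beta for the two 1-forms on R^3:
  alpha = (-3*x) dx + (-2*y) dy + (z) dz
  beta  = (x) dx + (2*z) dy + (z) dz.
alpha ∧ beta = (2*x*(y - 3*z)) dx ∧ dy + (-4*x*z) dx ∧ dz + (-2*z*(y + z)) dy ∧ dz

Distribute the wedge, using dx_i ∧ dx_j = -dx_j ∧ dx_i and dx_i ∧ dx_i = 0. For each pair (i, j) with i < j, the coefficient of dx_i ∧ dx_j in alpha ∧ beta is (alpha_i * beta_j - alpha_j * beta_i). Collecting: alpha ∧ beta = (2*x*(y - 3*z)) dx ∧ dy + (-4*x*z) dx ∧ dz + (-2*z*(y + z)) dy ∧ dz.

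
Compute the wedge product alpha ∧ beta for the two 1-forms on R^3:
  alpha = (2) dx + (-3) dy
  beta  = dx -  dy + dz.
alpha ∧ beta = (1) dx ∧ dy + (2) dx ∧ dz + (-3) dy ∧ dz

Distribute the wedge, using dx_i ∧ dx_j = -dx_j ∧ dx_i and dx_i ∧ dx_i = 0. For each pair (i, j) with i < j, the coefficient of dx_i ∧ dx_j in alpha ∧ beta is (alpha_i * beta_j - alpha_j * beta_i). Collecting: alpha ∧ beta = (1) dx ∧ dy + (2) dx ∧ dz + (-3) dy ∧ dz.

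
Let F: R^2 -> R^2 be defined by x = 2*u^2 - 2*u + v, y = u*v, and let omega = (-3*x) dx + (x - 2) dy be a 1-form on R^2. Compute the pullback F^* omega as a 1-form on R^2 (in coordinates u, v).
F^* omega = (-24*u^3 + 2*u^2*v + 36*u^2 - 14*u*v - 12*u + v^2 + 4*v) du + (2*u^3 - 8*u^2 + u*v + 4*u - 3*v) dv

Using F^*(f dg) = (f ∘ F) d(g ∘ F), substitute each coordinate x_i by F_i(u, v) in f_i, and replace dx_i by d F_i = (∂F_i/∂u) du + (∂F_i/∂v) dv.
  For the x component: f_1(F) = -6*u^2 + 6*u - 3*v; d F_1 = (4*u - 2) du + (1) dv
  For the y component: f_2(F) = 2*u^2 - 2*u + v - 2; d F_2 = (v) du + (u) dv
Combining and collecting du, dv coefficients:
  coeff of du: -24*u^3 + 2*u^2*v + 36*u^2 - 14*u*v - 12*u + v^2 + 4*v
  coeff of dv: 2*u^3 - 8*u^2 + u*v + 4*u - 3*v
F^* omega = (-24*u^3 + 2*u^2*v + 36*u^2 - 14*u*v - 12*u + v^2 + 4*v) du + (2*u^3 - 8*u^2 + u*v + 4*u - 3*v) dv.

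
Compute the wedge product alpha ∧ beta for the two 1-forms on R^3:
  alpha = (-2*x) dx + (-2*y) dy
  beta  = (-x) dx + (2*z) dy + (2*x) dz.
alpha ∧ beta = (-2*x*(y + 2*z)) dx ∧ dy + (-4*x^2) dx ∧ dz + (-4*x*y) dy ∧ dz

Distribute the wedge, using dx_i ∧ dx_j = -dx_j ∧ dx_i and dx_i ∧ dx_i = 0. For each pair (i, j) with i < j, the coefficient of dx_i ∧ dx_j in alpha ∧ beta is (alpha_i * beta_j - alpha_j * beta_i). Collecting: alpha ∧ beta = (-2*x*(y + 2*z)) dx ∧ dy + (-4*x^2) dx ∧ dz + (-4*x*y) dy ∧ dz.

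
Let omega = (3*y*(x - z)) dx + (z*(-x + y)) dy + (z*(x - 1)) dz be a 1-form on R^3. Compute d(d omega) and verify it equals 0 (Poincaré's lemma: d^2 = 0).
d(d omega) = 0

Step 1: d omega = sum_{i<j} (∂f_j/∂x_i - ∂f_i/∂x_j) dx_i ∧ dx_j:
  coeff of dx ∧ dy: -3*x + 2*z
  coeff of dx ∧ dz: 3*y + z
  coeff of dy ∧ dz: x - y
Step 2: Apply d again to each 2-form coefficient. The only possible 3-form in R^3 is dx ∧ dy ∧ dz, with coefficient
  ∂(coeff of dy∧dz)/∂x - ∂(coeff of dx∧dz)/∂y + ∂(coeff of dx∧dy)/∂z
  = ∂/∂x (x - y) - ∂/∂y (3*y + z) + ∂/∂z (-3*x + 2*z).
Each of these terms simplifies to sums of mixed partials that cancel in pairs. The result is 0 (by equality of mixed partials for smooth functions — Schwarz / Clairaut).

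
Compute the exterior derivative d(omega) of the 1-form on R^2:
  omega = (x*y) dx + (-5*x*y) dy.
d(omega) = (-x - 5*y) dx ∧ dy

For a 1-form omega = sum_i f_i dx_i, the exterior derivative is
  d(omega) = sum_{i < j} (∂f_j/∂x_i - ∂f_i/∂x_j) dx_i ∧ dx_j.
  coefficient of dx ∧ dy: ∂f_2/∂x - ∂f_1/∂y = ∂(-5*x*y)/∂x - ∂(x*y)/∂y = -x - 5*y
Assembling: d(omega) = (-x - 5*y) dx ∧ dy.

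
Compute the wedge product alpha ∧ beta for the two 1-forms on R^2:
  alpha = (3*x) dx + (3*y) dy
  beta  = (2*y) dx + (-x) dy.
alpha ∧ beta = (-3*x^2 - 6*y^2) dx ∧ dy

Distribute the wedge, using dx_i ∧ dx_j = -dx_j ∧ dx_i and dx_i ∧ dx_i = 0. For each pair (i, j) with i < j, the coefficient of dx_i ∧ dx_j in alpha ∧ beta is (alpha_i * beta_j - alpha_j * beta_i). Collecting: alpha ∧ beta = (-3*x^2 - 6*y^2) dx ∧ dy.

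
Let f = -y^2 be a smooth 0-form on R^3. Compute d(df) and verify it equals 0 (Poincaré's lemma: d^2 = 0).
d(df) = 0

Step 1: df = sum_i (∂f/∂x_i) dx_i = (0) dx + (-2*y) dy + (0) dz.
Step 2: Apply d again. Using the 1-form formula, the coefficient of dx ∧ dy in d(df) is ∂^2 f/∂x ∂y - ∂^2 f/∂y ∂x = (0) - (0) = 0 (equality of mixed partials for smooth f).
Similarly for dx ∧ dz and dy ∧ dz — all coefficients vanish. So d(df) = 0.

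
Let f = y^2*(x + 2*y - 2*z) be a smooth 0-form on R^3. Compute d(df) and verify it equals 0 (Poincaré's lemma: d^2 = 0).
d(df) = 0

Step 1: df = sum_i (∂f/∂x_i) dx_i = (y^2) dx + (2*y*(x + 3*y - 2*z)) dy + (-2*y^2) dz.
Step 2: Apply d again. Using the 1-form formula, the coefficient of dx ∧ dy in d(df) is ∂^2 f/∂x ∂y - ∂^2 f/∂y ∂x = (2*y) - (2*y) = 0 (equality of mixed partials for smooth f).
Similarly for dx ∧ dz and dy ∧ dz — all coefficients vanish. So d(df) = 0.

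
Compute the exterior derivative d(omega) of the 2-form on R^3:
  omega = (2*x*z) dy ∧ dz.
d(omega) = (2*z) dx ∧ dy ∧ dz

For a 2-form omega = sum_{i<j} g_{ij} dx_i ∧ dx_j, the exterior derivative is
  d(omega) = sum_{i<j} d(g_{ij}) ∧ dx_i ∧ dx_j = sum_{i<j, k} (∂g_{ij}/∂x_k) dx_k ∧ dx_i ∧ dx_j.
Expand each term, using dx_k ∧ dx_i ∧ dx_j = sgn(permutation) dx_{(a)} ∧ dx_{(b)} ∧ dx_{(c)} with (a < b < c) sorted:
  d(2*x*z) includes (∂/∂x)(2*x*z) dx = (2*z) dx, which multiplied by dy ∧ dz gives (2*z) dx ∧ dy ∧ dz
Collecting like 3-forms: d(omega) = (2*z) dx ∧ dy ∧ dz.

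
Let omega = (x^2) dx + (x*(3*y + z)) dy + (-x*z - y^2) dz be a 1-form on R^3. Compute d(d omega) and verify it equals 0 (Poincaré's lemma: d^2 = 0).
d(d omega) = 0

Step 1: d omega = sum_{i<j} (∂f_j/∂x_i - ∂f_i/∂x_j) dx_i ∧ dx_j:
  coeff of dx ∧ dy: 3*y + z
  coeff of dx ∧ dz: -z
  coeff of dy ∧ dz: -x - 2*y
Step 2: Apply d again to each 2-form coefficient. The only possible 3-form in R^3 is dx ∧ dy ∧ dz, with coefficient
  ∂(coeff of dy∧dz)/∂x - ∂(coeff of dx∧dz)/∂y + ∂(coeff of dx∧dy)/∂z
  = ∂/∂x (-x - 2*y) - ∂/∂y (-z) + ∂/∂z (3*y + z).
Each of these terms simplifies to sums of mixed partials that cancel in pairs. The result is 0 (by equality of mixed partials for smooth functions — Schwarz / Clairaut).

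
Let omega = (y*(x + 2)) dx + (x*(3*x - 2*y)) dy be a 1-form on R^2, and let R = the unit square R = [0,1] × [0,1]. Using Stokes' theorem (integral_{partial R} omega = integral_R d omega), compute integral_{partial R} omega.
integral_(partial R) omega = -1/2

Stokes: integral_partial_R omega = integral_R d omega with d omega = (∂Q/∂x - ∂P/∂y) dx ∧ dy.
  ∂Q/∂x = 6*x - 2*y
  ∂P/∂y = x + 2
  integrand = ∂Q/∂x - ∂P/∂y = 5*x - 2*y - 2.
Integrating over R: integral_0^1 integral_0^1 (5*x - 2*y - 2) dx dy = -1/2.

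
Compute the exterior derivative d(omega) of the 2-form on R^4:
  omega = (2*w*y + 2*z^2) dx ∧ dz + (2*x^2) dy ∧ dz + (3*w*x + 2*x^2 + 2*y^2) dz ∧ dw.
d(omega) = (-2*w + 4*x) dx ∧ dy ∧ dz + (3*w + 4*x + 2*y) dx ∧ dz ∧ dw + (4*y) dy ∧ dz ∧ dw

For a 2-form omega = sum_{i<j} g_{ij} dx_i ∧ dx_j, the exterior derivative is
  d(omega) = sum_{i<j} d(g_{ij}) ∧ dx_i ∧ dx_j = sum_{i<j, k} (∂g_{ij}/∂x_k) dx_k ∧ dx_i ∧ dx_j.
Expand each term, using dx_k ∧ dx_i ∧ dx_j = sgn(permutation) dx_{(a)} ∧ dx_{(b)} ∧ dx_{(c)} with (a < b < c) sorted:
  d(2*w*y + 2*z^2) includes (∂/∂y)(2*w*y + 2*z^2) dy = (2*w) dy, which multiplied by dx ∧ dz gives (-2*w) dx ∧ dy ∧ dz
  d(2*w*y + 2*z^2) includes (∂/∂w)(2*w*y + 2*z^2) dw = (2*y) dw, which multiplied by dx ∧ dz gives (2*y) dx ∧ dz ∧ dw
  d(2*x^2) includes (∂/∂x)(2*x^2) dx = (4*x) dx, which multiplied by dy ∧ dz gives (4*x) dx ∧ dy ∧ dz
  d(3*w*x + 2*x^2 + 2*y^2) includes (∂/∂x)(3*w*x + 2*x^2 + 2*y^2) dx = (3*w + 4*x) dx, which multiplied by dz ∧ dw gives (3*w + 4*x) dx ∧ dz ∧ dw
  d(3*w*x + 2*x^2 + 2*y^2) includes (∂/∂y)(3*w*x + 2*x^2 + 2*y^2) dy = (4*y) dy, which multiplied by dz ∧ dw gives (4*y) dy ∧ dz ∧ dw
Collecting like 3-forms: d(omega) = (-2*w + 4*x) dx ∧ dy ∧ dz + (3*w + 4*x + 2*y) dx ∧ dz ∧ dw + (4*y) dy ∧ dz ∧ dw.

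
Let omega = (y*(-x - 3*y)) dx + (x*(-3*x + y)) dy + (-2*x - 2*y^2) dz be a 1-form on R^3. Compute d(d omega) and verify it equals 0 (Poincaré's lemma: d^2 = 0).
d(d omega) = 0

Step 1: d omega = sum_{i<j} (∂f_j/∂x_i - ∂f_i/∂x_j) dx_i ∧ dx_j:
  coeff of dx ∧ dy: -5*x + 7*y
  coeff of dx ∧ dz: -2
  coeff of dy ∧ dz: -4*y
Step 2: Apply d again to each 2-form coefficient. The only possible 3-form in R^3 is dx ∧ dy ∧ dz, with coefficient
  ∂(coeff of dy∧dz)/∂x - ∂(coeff of dx∧dz)/∂y + ∂(coeff of dx∧dy)/∂z
  = ∂/∂x (-4*y) - ∂/∂y (-2) + ∂/∂z (-5*x + 7*y).
Each of these terms simplifies to sums of mixed partials that cancel in pairs. The result is 0 (by equality of mixed partials for smooth functions — Schwarz / Clairaut).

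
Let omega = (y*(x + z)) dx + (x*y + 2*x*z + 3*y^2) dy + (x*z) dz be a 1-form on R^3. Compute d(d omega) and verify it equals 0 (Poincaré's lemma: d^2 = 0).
d(d omega) = 0

Step 1: d omega = sum_{i<j} (∂f_j/∂x_i - ∂f_i/∂x_j) dx_i ∧ dx_j:
  coeff of dx ∧ dy: -x + y + z
  coeff of dx ∧ dz: -y + z
  coeff of dy ∧ dz: -2*x
Step 2: Apply d again to each 2-form coefficient. The only possible 3-form in R^3 is dx ∧ dy ∧ dz, with coefficient
  ∂(coeff of dy∧dz)/∂x - ∂(coeff of dx∧dz)/∂y + ∂(coeff of dx∧dy)/∂z
  = ∂/∂x (-2*x) - ∂/∂y (-y + z) + ∂/∂z (-x + y + z).
Each of these terms simplifies to sums of mixed partials that cancel in pairs. The result is 0 (by equality of mixed partials for smooth functions — Schwarz / Clairaut).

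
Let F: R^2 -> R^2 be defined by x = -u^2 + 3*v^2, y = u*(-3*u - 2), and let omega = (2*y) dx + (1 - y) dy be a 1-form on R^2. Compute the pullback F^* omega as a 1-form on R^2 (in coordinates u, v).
F^* omega = (-6*u^3 - 10*u^2 - 10*u - 2) du + (12*u*v*(-3*u - 2)) dv

Using F^*(f dg) = (f ∘ F) d(g ∘ F), substitute each coordinate x_i by F_i(u, v) in f_i, and replace dx_i by d F_i = (∂F_i/∂u) du + (∂F_i/∂v) dv.
  For the x component: f_1(F) = 2*u*(-3*u - 2); d F_1 = (-2*u) du + (6*v) dv
  For the y component: f_2(F) = 3*u^2 + 2*u + 1; d F_2 = (-6*u - 2) du + (0) dv
Combining and collecting du, dv coefficients:
  coeff of du: -6*u^3 - 10*u^2 - 10*u - 2
  coeff of dv: 12*u*v*(-3*u - 2)
F^* omega = (-6*u^3 - 10*u^2 - 10*u - 2) du + (12*u*v*(-3*u - 2)) dv.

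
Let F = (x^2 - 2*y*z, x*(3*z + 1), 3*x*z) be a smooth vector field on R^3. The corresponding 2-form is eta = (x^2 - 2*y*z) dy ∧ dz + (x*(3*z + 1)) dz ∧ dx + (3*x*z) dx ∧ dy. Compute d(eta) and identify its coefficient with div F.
d(eta) = (5*x) dx ∧ dy ∧ dz; div F = 5*x

For a 2-form in R^3 of the form above, applying d gives a 3-form with coefficient ∂P/∂x + ∂Q/∂y + ∂R/∂z:
  ∂P/∂x = 2*x
  ∂Q/∂y = 0
  ∂R/∂z = 3*x
Sum = 5*x, which is exactly div F.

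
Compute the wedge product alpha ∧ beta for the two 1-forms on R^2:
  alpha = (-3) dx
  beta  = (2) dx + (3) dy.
alpha ∧ beta = (-9) dx ∧ dy

Distribute the wedge, using dx_i ∧ dx_j = -dx_j ∧ dx_i and dx_i ∧ dx_i = 0. For each pair (i, j) with i < j, the coefficient of dx_i ∧ dx_j in alpha ∧ beta is (alpha_i * beta_j - alpha_j * beta_i). Collecting: alpha ∧ beta = (-9) dx ∧ dy.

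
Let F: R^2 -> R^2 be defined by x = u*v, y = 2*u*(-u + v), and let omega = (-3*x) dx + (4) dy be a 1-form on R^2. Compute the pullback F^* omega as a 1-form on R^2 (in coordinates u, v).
F^* omega = (-3*u*v^2 - 16*u + 8*v) du + (u*(-3*u*v + 8)) dv

Using F^*(f dg) = (f ∘ F) d(g ∘ F), substitute each coordinate x_i by F_i(u, v) in f_i, and replace dx_i by d F_i = (∂F_i/∂u) du + (∂F_i/∂v) dv.
  For the x component: f_1(F) = -3*u*v; d F_1 = (v) du + (u) dv
  For the y component: f_2(F) = 4; d F_2 = (-4*u + 2*v) du + (2*u) dv
Combining and collecting du, dv coefficients:
  coeff of du: -3*u*v^2 - 16*u + 8*v
  coeff of dv: u*(-3*u*v + 8)
F^* omega = (-3*u*v^2 - 16*u + 8*v) du + (u*(-3*u*v + 8)) dv.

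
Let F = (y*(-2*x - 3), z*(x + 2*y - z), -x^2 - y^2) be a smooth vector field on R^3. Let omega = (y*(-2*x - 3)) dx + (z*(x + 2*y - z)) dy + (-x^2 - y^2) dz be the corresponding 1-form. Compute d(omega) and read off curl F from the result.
d(omega) = (-x - 4*y + 2*z) dy ∧ dz + (2*x) dz ∧ dx + (2*x + z + 3) dx ∧ dy; curl F = (-x - 4*y + 2*z, 2*x, 2*x + z + 3)

d omega = sum_{i<j} (∂f_j/∂x_i - ∂f_i/∂x_j) dx_i ∧ dx_j. Under the identification (dy ∧ dz, dz ∧ dx, dx ∧ dy) ↔ (e_x, e_y, e_z), the coefficients are exactly the components of curl F. Compute:
  ∂R/∂y - ∂Q/∂z = (-2*y) - (x + 2*y - 2*z) = -x - 4*y + 2*z
  ∂P/∂z - ∂R/∂x = (0) - (-2*x) = 2*x
  ∂Q/∂x - ∂P/∂y = (z) - (-2*x - 3) = 2*x + z + 3.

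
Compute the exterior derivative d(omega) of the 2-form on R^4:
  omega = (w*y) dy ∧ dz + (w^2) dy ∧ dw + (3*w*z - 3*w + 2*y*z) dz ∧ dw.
d(omega) = (y + 2*z) dy ∧ dz ∧ dw

For a 2-form omega = sum_{i<j} g_{ij} dx_i ∧ dx_j, the exterior derivative is
  d(omega) = sum_{i<j} d(g_{ij}) ∧ dx_i ∧ dx_j = sum_{i<j, k} (∂g_{ij}/∂x_k) dx_k ∧ dx_i ∧ dx_j.
Expand each term, using dx_k ∧ dx_i ∧ dx_j = sgn(permutation) dx_{(a)} ∧ dx_{(b)} ∧ dx_{(c)} with (a < b < c) sorted:
  d(w*y) includes (∂/∂w)(w*y) dw = (y) dw, which multiplied by dy ∧ dz gives (y) dy ∧ dz ∧ dw
  d(3*w*z - 3*w + 2*y*z) includes (∂/∂y)(3*w*z - 3*w + 2*y*z) dy = (2*z) dy, which multiplied by dz ∧ dw gives (2*z) dy ∧ dz ∧ dw
Collecting like 3-forms: d(omega) = (y + 2*z) dy ∧ dz ∧ dw.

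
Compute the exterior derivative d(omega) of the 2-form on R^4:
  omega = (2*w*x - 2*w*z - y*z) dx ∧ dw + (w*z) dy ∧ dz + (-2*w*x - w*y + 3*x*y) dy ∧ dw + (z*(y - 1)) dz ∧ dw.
d(omega) = (-2*w + 3*y + z) dx ∧ dy ∧ dw + (2*w + y) dx ∧ dz ∧ dw + (2*z) dy ∧ dz ∧ dw

For a 2-form omega = sum_{i<j} g_{ij} dx_i ∧ dx_j, the exterior derivative is
  d(omega) = sum_{i<j} d(g_{ij}) ∧ dx_i ∧ dx_j = sum_{i<j, k} (∂g_{ij}/∂x_k) dx_k ∧ dx_i ∧ dx_j.
Expand each term, using dx_k ∧ dx_i ∧ dx_j = sgn(permutation) dx_{(a)} ∧ dx_{(b)} ∧ dx_{(c)} with (a < b < c) sorted:
  d(2*w*x - 2*w*z - y*z) includes (∂/∂y)(2*w*x - 2*w*z - y*z) dy = (-z) dy, which multiplied by dx ∧ dw gives (z) dx ∧ dy ∧ dw
  d(2*w*x - 2*w*z - y*z) includes (∂/∂z)(2*w*x - 2*w*z - y*z) dz = (-2*w - y) dz, which multiplied by dx ∧ dw gives (2*w + y) dx ∧ dz ∧ dw
  d(w*z) includes (∂/∂w)(w*z) dw = (z) dw, which multiplied by dy ∧ dz gives (z) dy ∧ dz ∧ dw
  d(-2*w*x - w*y + 3*x*y) includes (∂/∂x)(-2*w*x - w*y + 3*x*y) dx = (-2*w + 3*y) dx, which multiplied by dy ∧ dw gives (-2*w + 3*y) dx ∧ dy ∧ dw
  d(z*(y - 1)) includes (∂/∂y)(z*(y - 1)) dy = (z) dy, which multiplied by dz ∧ dw gives (z) dy ∧ dz ∧ dw
Collecting like 3-forms: d(omega) = (-2*w + 3*y + z) dx ∧ dy ∧ dw + (2*w + y) dx ∧ dz ∧ dw + (2*z) dy ∧ dz ∧ dw.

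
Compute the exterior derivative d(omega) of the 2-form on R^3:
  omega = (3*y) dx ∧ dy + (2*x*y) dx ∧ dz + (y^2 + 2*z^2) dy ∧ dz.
d(omega) = (-2*x) dx ∧ dy ∧ dz

For a 2-form omega = sum_{i<j} g_{ij} dx_i ∧ dx_j, the exterior derivative is
  d(omega) = sum_{i<j} d(g_{ij}) ∧ dx_i ∧ dx_j = sum_{i<j, k} (∂g_{ij}/∂x_k) dx_k ∧ dx_i ∧ dx_j.
Expand each term, using dx_k ∧ dx_i ∧ dx_j = sgn(permutation) dx_{(a)} ∧ dx_{(b)} ∧ dx_{(c)} with (a < b < c) sorted:
  d(2*x*y) includes (∂/∂y)(2*x*y) dy = (2*x) dy, which multiplied by dx ∧ dz gives (-2*x) dx ∧ dy ∧ dz
Collecting like 3-forms: d(omega) = (-2*x) dx ∧ dy ∧ dz.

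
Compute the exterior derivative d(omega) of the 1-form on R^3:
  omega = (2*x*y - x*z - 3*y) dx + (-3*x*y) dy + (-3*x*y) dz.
d(omega) = (-2*x - 3*y + 3) dx ∧ dy + (x - 3*y) dx ∧ dz + (-3*x) dy ∧ dz

For a 1-form omega = sum_i f_i dx_i, the exterior derivative is
  d(omega) = sum_{i < j} (∂f_j/∂x_i - ∂f_i/∂x_j) dx_i ∧ dx_j.
  coefficient of dx ∧ dy: ∂f_2/∂x - ∂f_1/∂y = ∂(-3*x*y)/∂x - ∂(2*x*y - x*z - 3*y)/∂y = -2*x - 3*y + 3
  coefficient of dx ∧ dz: ∂f_3/∂x - ∂f_1/∂z = ∂(-3*x*y)/∂x - ∂(2*x*y - x*z - 3*y)/∂z = x - 3*y
  coefficient of dy ∧ dz: ∂f_3/∂y - ∂f_2/∂z = ∂(-3*x*y)/∂y - ∂(-3*x*y)/∂z = -3*x
Assembling: d(omega) = (-2*x - 3*y + 3) dx ∧ dy + (x - 3*y) dx ∧ dz + (-3*x) dy ∧ dz.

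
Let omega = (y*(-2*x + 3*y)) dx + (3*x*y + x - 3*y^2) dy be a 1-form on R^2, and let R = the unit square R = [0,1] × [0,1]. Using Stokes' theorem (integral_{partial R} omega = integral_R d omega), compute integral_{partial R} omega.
integral_(partial R) omega = 1/2

Stokes: integral_partial_R omega = integral_R d omega with d omega = (∂Q/∂x - ∂P/∂y) dx ∧ dy.
  ∂Q/∂x = 3*y + 1
  ∂P/∂y = -2*x + 6*y
  integrand = ∂Q/∂x - ∂P/∂y = 2*x - 3*y + 1.
Integrating over R: integral_0^1 integral_0^1 (2*x - 3*y + 1) dx dy = 1/2.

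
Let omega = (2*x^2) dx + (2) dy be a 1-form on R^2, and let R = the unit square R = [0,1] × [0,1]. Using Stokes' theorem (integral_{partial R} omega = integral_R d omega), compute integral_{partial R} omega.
integral_(partial R) omega = 0

Stokes: integral_partial_R omega = integral_R d omega with d omega = (∂Q/∂x - ∂P/∂y) dx ∧ dy.
  ∂Q/∂x = 0
  ∂P/∂y = 0
  integrand = ∂Q/∂x - ∂P/∂y = 0.
Integrating over R: integral_0^1 integral_0^1 (0) dx dy = 0.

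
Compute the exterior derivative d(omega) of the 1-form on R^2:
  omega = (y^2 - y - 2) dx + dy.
d(omega) = (1 - 2*y) dx ∧ dy

For a 1-form omega = sum_i f_i dx_i, the exterior derivative is
  d(omega) = sum_{i < j} (∂f_j/∂x_i - ∂f_i/∂x_j) dx_i ∧ dx_j.
  coefficient of dx ∧ dy: ∂f_2/∂x - ∂f_1/∂y = ∂(1)/∂x - ∂(y^2 - y - 2)/∂y = 1 - 2*y
Assembling: d(omega) = (1 - 2*y) dx ∧ dy.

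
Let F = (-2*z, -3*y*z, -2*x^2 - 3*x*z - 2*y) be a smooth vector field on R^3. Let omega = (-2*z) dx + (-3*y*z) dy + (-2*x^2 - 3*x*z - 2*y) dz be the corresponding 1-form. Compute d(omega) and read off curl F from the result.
d(omega) = (3*y - 2) dy ∧ dz + (4*x + 3*z - 2) dz ∧ dx + (0) dx ∧ dy; curl F = (3*y - 2, 4*x + 3*z - 2, 0)

d omega = sum_{i<j} (∂f_j/∂x_i - ∂f_i/∂x_j) dx_i ∧ dx_j. Under the identification (dy ∧ dz, dz ∧ dx, dx ∧ dy) ↔ (e_x, e_y, e_z), the coefficients are exactly the components of curl F. Compute:
  ∂R/∂y - ∂Q/∂z = (-2) - (-3*y) = 3*y - 2
  ∂P/∂z - ∂R/∂x = (-2) - (-4*x - 3*z) = 4*x + 3*z - 2
  ∂Q/∂x - ∂P/∂y = (0) - (0) = 0.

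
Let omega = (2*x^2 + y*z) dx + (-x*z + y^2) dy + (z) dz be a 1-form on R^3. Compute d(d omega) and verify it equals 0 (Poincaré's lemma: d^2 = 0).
d(d omega) = 0

Step 1: d omega = sum_{i<j} (∂f_j/∂x_i - ∂f_i/∂x_j) dx_i ∧ dx_j:
  coeff of dx ∧ dy: -2*z
  coeff of dx ∧ dz: -y
  coeff of dy ∧ dz: x
Step 2: Apply d again to each 2-form coefficient. The only possible 3-form in R^3 is dx ∧ dy ∧ dz, with coefficient
  ∂(coeff of dy∧dz)/∂x - ∂(coeff of dx∧dz)/∂y + ∂(coeff of dx∧dy)/∂z
  = ∂/∂x (x) - ∂/∂y (-y) + ∂/∂z (-2*z).
Each of these terms simplifies to sums of mixed partials that cancel in pairs. The result is 0 (by equality of mixed partials for smooth functions — Schwarz / Clairaut).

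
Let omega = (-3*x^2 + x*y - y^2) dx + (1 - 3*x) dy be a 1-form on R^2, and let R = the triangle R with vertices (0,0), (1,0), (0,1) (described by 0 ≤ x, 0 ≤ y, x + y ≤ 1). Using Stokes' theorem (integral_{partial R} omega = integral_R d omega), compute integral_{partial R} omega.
integral_(partial R) omega = -4/3

Stokes: integral_partial_R omega = integral_R d omega with d omega = (∂Q/∂x - ∂P/∂y) dx ∧ dy.
  ∂Q/∂x = -3
  ∂P/∂y = x - 2*y
  integrand = ∂Q/∂x - ∂P/∂y = -x + 2*y - 3.
Integrating over R: integral_0^1 integral_0^{1-x} (-x + 2*y - 3) dy dx = -4/3.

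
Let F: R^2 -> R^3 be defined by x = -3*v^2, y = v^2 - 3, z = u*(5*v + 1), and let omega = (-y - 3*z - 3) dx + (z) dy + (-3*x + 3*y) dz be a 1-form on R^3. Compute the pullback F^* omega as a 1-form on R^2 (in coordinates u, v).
F^* omega = (60*v^3 + 12*v^2 - 45*v - 9) du + (160*u*v^2 + 20*u*v - 45*u + 6*v^3) dv

Using F^*(f dg) = (f ∘ F) d(g ∘ F), substitute each coordinate x_i by F_i(u, v) in f_i, and replace dx_i by d F_i = (∂F_i/∂u) du + (∂F_i/∂v) dv.
  For the x component: f_1(F) = -15*u*v - 3*u - v^2; d F_1 = (0) du + (-6*v) dv
  For the y component: f_2(F) = u*(5*v + 1); d F_2 = (0) du + (2*v) dv
  For the z component: f_3(F) = 12*v^2 - 9; d F_3 = (5*v + 1) du + (5*u) dv
Combining and collecting du, dv coefficients:
  coeff of du: 60*v^3 + 12*v^2 - 45*v - 9
  coeff of dv: 160*u*v^2 + 20*u*v - 45*u + 6*v^3
F^* omega = (60*v^3 + 12*v^2 - 45*v - 9) du + (160*u*v^2 + 20*u*v - 45*u + 6*v^3) dv.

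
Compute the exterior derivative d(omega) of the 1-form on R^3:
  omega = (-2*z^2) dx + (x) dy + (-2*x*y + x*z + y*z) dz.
d(omega) = (1) dx ∧ dy + (-2*y + 5*z) dx ∧ dz + (-2*x + z) dy ∧ dz

For a 1-form omega = sum_i f_i dx_i, the exterior derivative is
  d(omega) = sum_{i < j} (∂f_j/∂x_i - ∂f_i/∂x_j) dx_i ∧ dx_j.
  coefficient of dx ∧ dy: ∂f_2/∂x - ∂f_1/∂y = ∂(x)/∂x - ∂(-2*z^2)/∂y = 1
  coefficient of dx ∧ dz: ∂f_3/∂x - ∂f_1/∂z = ∂(-2*x*y + x*z + y*z)/∂x - ∂(-2*z^2)/∂z = -2*y + 5*z
  coefficient of dy ∧ dz: ∂f_3/∂y - ∂f_2/∂z = ∂(-2*x*y + x*z + y*z)/∂y - ∂(x)/∂z = -2*x + z
Assembling: d(omega) = (1) dx ∧ dy + (-2*y + 5*z) dx ∧ dz + (-2*x + z) dy ∧ dz.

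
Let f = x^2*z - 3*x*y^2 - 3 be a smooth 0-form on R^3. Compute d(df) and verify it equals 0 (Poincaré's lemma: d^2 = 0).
d(df) = 0

Step 1: df = sum_i (∂f/∂x_i) dx_i = (2*x*z - 3*y^2) dx + (-6*x*y) dy + (x^2) dz.
Step 2: Apply d again. Using the 1-form formula, the coefficient of dx ∧ dy in d(df) is ∂^2 f/∂x ∂y - ∂^2 f/∂y ∂x = (-6*y) - (-6*y) = 0 (equality of mixed partials for smooth f).
Similarly for dx ∧ dz and dy ∧ dz — all coefficients vanish. So d(df) = 0.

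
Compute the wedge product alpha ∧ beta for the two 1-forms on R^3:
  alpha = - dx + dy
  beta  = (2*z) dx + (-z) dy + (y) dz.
alpha ∧ beta = (-z) dx ∧ dy + (-y) dx ∧ dz + (y) dy ∧ dz

Distribute the wedge, using dx_i ∧ dx_j = -dx_j ∧ dx_i and dx_i ∧ dx_i = 0. For each pair (i, j) with i < j, the coefficient of dx_i ∧ dx_j in alpha ∧ beta is (alpha_i * beta_j - alpha_j * beta_i). Collecting: alpha ∧ beta = (-z) dx ∧ dy + (-y) dx ∧ dz + (y) dy ∧ dz.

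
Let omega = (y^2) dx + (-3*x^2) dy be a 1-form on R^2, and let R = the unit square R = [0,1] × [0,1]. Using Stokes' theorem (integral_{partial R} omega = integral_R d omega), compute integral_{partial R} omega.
integral_(partial R) omega = -4

Stokes: integral_partial_R omega = integral_R d omega with d omega = (∂Q/∂x - ∂P/∂y) dx ∧ dy.
  ∂Q/∂x = -6*x
  ∂P/∂y = 2*y
  integrand = ∂Q/∂x - ∂P/∂y = -6*x - 2*y.
Integrating over R: integral_0^1 integral_0^1 (-6*x - 2*y) dx dy = -4.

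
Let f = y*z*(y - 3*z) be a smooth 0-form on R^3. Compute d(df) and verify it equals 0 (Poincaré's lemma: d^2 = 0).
d(df) = 0

Step 1: df = sum_i (∂f/∂x_i) dx_i = (0) dx + (z*(2*y - 3*z)) dy + (y*(y - 6*z)) dz.
Step 2: Apply d again. Using the 1-form formula, the coefficient of dx ∧ dy in d(df) is ∂^2 f/∂x ∂y - ∂^2 f/∂y ∂x = (0) - (0) = 0 (equality of mixed partials for smooth f).
Similarly for dx ∧ dz and dy ∧ dz — all coefficients vanish. So d(df) = 0.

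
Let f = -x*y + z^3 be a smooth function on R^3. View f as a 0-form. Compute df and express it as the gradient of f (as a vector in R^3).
df = (-y) dx + (-x) dy + (3*z^2) dz; grad f = (-y, -x, 3*z^2)

For a 0-form f, d f = (∂f/∂x) dx + (∂f/∂y) dy + (∂f/∂z) dz. The components of the vector representation are exactly the entries of grad f in Cartesian coordinates:
  ∂f/∂x = -y
  ∂f/∂y = -x
  ∂f/∂z = 3*z^2.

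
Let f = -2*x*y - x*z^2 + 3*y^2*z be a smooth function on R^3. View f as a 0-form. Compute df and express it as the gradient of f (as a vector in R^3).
df = (-2*y - z^2) dx + (-2*x + 6*y*z) dy + (-2*x*z + 3*y^2) dz; grad f = (-2*y - z^2, -2*x + 6*y*z, -2*x*z + 3*y^2)

For a 0-form f, d f = (∂f/∂x) dx + (∂f/∂y) dy + (∂f/∂z) dz. The components of the vector representation are exactly the entries of grad f in Cartesian coordinates:
  ∂f/∂x = -2*y - z^2
  ∂f/∂y = -2*x + 6*y*z
  ∂f/∂z = -2*x*z + 3*y^2.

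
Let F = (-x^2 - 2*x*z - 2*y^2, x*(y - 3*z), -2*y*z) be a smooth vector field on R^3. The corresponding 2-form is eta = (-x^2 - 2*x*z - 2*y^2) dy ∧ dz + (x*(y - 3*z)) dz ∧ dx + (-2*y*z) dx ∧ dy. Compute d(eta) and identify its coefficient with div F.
d(eta) = (-x - 2*y - 2*z) dx ∧ dy ∧ dz; div F = -x - 2*y - 2*z

For a 2-form in R^3 of the form above, applying d gives a 3-form with coefficient ∂P/∂x + ∂Q/∂y + ∂R/∂z:
  ∂P/∂x = -2*x - 2*z
  ∂Q/∂y = x
  ∂R/∂z = -2*y
Sum = -x - 2*y - 2*z, which is exactly div F.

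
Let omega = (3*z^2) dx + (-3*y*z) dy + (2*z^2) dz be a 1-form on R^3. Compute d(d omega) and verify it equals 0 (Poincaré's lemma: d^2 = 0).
d(d omega) = 0

Step 1: d omega = sum_{i<j} (∂f_j/∂x_i - ∂f_i/∂x_j) dx_i ∧ dx_j:
  coeff of dx ∧ dy: 0
  coeff of dx ∧ dz: -6*z
  coeff of dy ∧ dz: 3*y
Step 2: Apply d again to each 2-form coefficient. The only possible 3-form in R^3 is dx ∧ dy ∧ dz, with coefficient
  ∂(coeff of dy∧dz)/∂x - ∂(coeff of dx∧dz)/∂y + ∂(coeff of dx∧dy)/∂z
  = ∂/∂x (3*y) - ∂/∂y (-6*z) + ∂/∂z (0).
Each of these terms simplifies to sums of mixed partials that cancel in pairs. The result is 0 (by equality of mixed partials for smooth functions — Schwarz / Clairaut).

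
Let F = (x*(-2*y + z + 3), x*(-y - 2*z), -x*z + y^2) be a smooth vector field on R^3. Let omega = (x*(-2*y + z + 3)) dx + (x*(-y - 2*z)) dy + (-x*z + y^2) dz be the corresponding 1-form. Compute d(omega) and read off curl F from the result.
d(omega) = (2*x + 2*y) dy ∧ dz + (x + z) dz ∧ dx + (2*x - y - 2*z) dx ∧ dy; curl F = (2*x + 2*y, x + z, 2*x - y - 2*z)

d omega = sum_{i<j} (∂f_j/∂x_i - ∂f_i/∂x_j) dx_i ∧ dx_j. Under the identification (dy ∧ dz, dz ∧ dx, dx ∧ dy) ↔ (e_x, e_y, e_z), the coefficients are exactly the components of curl F. Compute:
  ∂R/∂y - ∂Q/∂z = (2*y) - (-2*x) = 2*x + 2*y
  ∂P/∂z - ∂R/∂x = (x) - (-z) = x + z
  ∂Q/∂x - ∂P/∂y = (-y - 2*z) - (-2*x) = 2*x - y - 2*z.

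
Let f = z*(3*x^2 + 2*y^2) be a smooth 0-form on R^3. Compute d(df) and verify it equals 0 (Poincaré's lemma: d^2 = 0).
d(df) = 0

Step 1: df = sum_i (∂f/∂x_i) dx_i = (6*x*z) dx + (4*y*z) dy + (3*x^2 + 2*y^2) dz.
Step 2: Apply d again. Using the 1-form formula, the coefficient of dx ∧ dy in d(df) is ∂^2 f/∂x ∂y - ∂^2 f/∂y ∂x = (0) - (0) = 0 (equality of mixed partials for smooth f).
Similarly for dx ∧ dz and dy ∧ dz — all coefficients vanish. So d(df) = 0.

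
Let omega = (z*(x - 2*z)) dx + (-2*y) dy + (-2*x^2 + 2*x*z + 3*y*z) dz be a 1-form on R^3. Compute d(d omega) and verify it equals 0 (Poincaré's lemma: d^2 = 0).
d(d omega) = 0

Step 1: d omega = sum_{i<j} (∂f_j/∂x_i - ∂f_i/∂x_j) dx_i ∧ dx_j:
  coeff of dx ∧ dy: 0
  coeff of dx ∧ dz: -5*x + 6*z
  coeff of dy ∧ dz: 3*z
Step 2: Apply d again to each 2-form coefficient. The only possible 3-form in R^3 is dx ∧ dy ∧ dz, with coefficient
  ∂(coeff of dy∧dz)/∂x - ∂(coeff of dx∧dz)/∂y + ∂(coeff of dx∧dy)/∂z
  = ∂/∂x (3*z) - ∂/∂y (-5*x + 6*z) + ∂/∂z (0).
Each of these terms simplifies to sums of mixed partials that cancel in pairs. The result is 0 (by equality of mixed partials for smooth functions — Schwarz / Clairaut).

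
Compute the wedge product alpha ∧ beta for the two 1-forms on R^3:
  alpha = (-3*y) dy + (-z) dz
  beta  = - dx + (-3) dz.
alpha ∧ beta = (-3*y) dx ∧ dy + (9*y) dy ∧ dz + (-z) dx ∧ dz

Distribute the wedge, using dx_i ∧ dx_j = -dx_j ∧ dx_i and dx_i ∧ dx_i = 0. For each pair (i, j) with i < j, the coefficient of dx_i ∧ dx_j in alpha ∧ beta is (alpha_i * beta_j - alpha_j * beta_i). Collecting: alpha ∧ beta = (-3*y) dx ∧ dy + (9*y) dy ∧ dz + (-z) dx ∧ dz.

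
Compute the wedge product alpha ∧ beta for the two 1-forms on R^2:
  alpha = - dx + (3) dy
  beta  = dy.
alpha ∧ beta = (-1) dx ∧ dy

Distribute the wedge, using dx_i ∧ dx_j = -dx_j ∧ dx_i and dx_i ∧ dx_i = 0. For each pair (i, j) with i < j, the coefficient of dx_i ∧ dx_j in alpha ∧ beta is (alpha_i * beta_j - alpha_j * beta_i). Collecting: alpha ∧ beta = (-1) dx ∧ dy.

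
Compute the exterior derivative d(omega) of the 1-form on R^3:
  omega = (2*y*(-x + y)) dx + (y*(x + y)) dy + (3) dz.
d(omega) = (2*x - 3*y) dx ∧ dy

For a 1-form omega = sum_i f_i dx_i, the exterior derivative is
  d(omega) = sum_{i < j} (∂f_j/∂x_i - ∂f_i/∂x_j) dx_i ∧ dx_j.
  coefficient of dx ∧ dy: ∂f_2/∂x - ∂f_1/∂y = ∂(y*(x + y))/∂x - ∂(2*y*(-x + y))/∂y = 2*x - 3*y
Assembling: d(omega) = (2*x - 3*y) dx ∧ dy.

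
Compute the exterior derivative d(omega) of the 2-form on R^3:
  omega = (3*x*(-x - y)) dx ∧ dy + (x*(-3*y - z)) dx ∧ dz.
d(omega) = (3*x) dx ∧ dy ∧ dz

For a 2-form omega = sum_{i<j} g_{ij} dx_i ∧ dx_j, the exterior derivative is
  d(omega) = sum_{i<j} d(g_{ij}) ∧ dx_i ∧ dx_j = sum_{i<j, k} (∂g_{ij}/∂x_k) dx_k ∧ dx_i ∧ dx_j.
Expand each term, using dx_k ∧ dx_i ∧ dx_j = sgn(permutation) dx_{(a)} ∧ dx_{(b)} ∧ dx_{(c)} with (a < b < c) sorted:
  d(x*(-3*y - z)) includes (∂/∂y)(x*(-3*y - z)) dy = (-3*x) dy, which multiplied by dx ∧ dz gives (3*x) dx ∧ dy ∧ dz
Collecting like 3-forms: d(omega) = (3*x) dx ∧ dy ∧ dz.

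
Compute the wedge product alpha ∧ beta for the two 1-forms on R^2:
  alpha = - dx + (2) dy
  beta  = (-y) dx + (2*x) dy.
alpha ∧ beta = (-2*x + 2*y) dx ∧ dy

Distribute the wedge, using dx_i ∧ dx_j = -dx_j ∧ dx_i and dx_i ∧ dx_i = 0. For each pair (i, j) with i < j, the coefficient of dx_i ∧ dx_j in alpha ∧ beta is (alpha_i * beta_j - alpha_j * beta_i). Collecting: alpha ∧ beta = (-2*x + 2*y) dx ∧ dy.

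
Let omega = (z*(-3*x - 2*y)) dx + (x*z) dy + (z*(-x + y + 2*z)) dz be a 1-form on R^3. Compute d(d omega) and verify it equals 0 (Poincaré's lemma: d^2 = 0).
d(d omega) = 0

Step 1: d omega = sum_{i<j} (∂f_j/∂x_i - ∂f_i/∂x_j) dx_i ∧ dx_j:
  coeff of dx ∧ dy: 3*z
  coeff of dx ∧ dz: 3*x + 2*y - z
  coeff of dy ∧ dz: -x + z
Step 2: Apply d again to each 2-form coefficient. The only possible 3-form in R^3 is dx ∧ dy ∧ dz, with coefficient
  ∂(coeff of dy∧dz)/∂x - ∂(coeff of dx∧dz)/∂y + ∂(coeff of dx∧dy)/∂z
  = ∂/∂x (-x + z) - ∂/∂y (3*x + 2*y - z) + ∂/∂z (3*z).
Each of these terms simplifies to sums of mixed partials that cancel in pairs. The result is 0 (by equality of mixed partials for smooth functions — Schwarz / Clairaut).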